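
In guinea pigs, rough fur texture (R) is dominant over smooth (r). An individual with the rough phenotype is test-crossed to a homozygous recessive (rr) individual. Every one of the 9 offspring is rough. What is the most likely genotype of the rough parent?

Test cross: ? × rr
All offspring are rough.
If the unknown parent were heterozygous (Rr), about half of 9 offspring would be smooth; none are. The unknown parent is most likely homozygous dominant (RR).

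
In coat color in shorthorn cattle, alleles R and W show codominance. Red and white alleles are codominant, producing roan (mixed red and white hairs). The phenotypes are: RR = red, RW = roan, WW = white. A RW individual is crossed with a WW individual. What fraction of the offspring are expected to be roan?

Punnett square for RW × WW:
Offspring genotypes: 2 RW, 2 WW
Phenotype counts: 2 roan, 2 white
roan: 2 out of 4
Probability: 2/4 = 1/2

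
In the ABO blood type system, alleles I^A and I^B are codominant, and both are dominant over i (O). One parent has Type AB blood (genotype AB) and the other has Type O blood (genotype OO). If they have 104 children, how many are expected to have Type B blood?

Cross: AB × OO
Possible offspring genotypes: 2 AO, 2 BO
Blood type counts: 2 Type A, 2 Type B
Probability of Type B: 2/4 = 1/2
Expected count = 1/2 × 104 = 52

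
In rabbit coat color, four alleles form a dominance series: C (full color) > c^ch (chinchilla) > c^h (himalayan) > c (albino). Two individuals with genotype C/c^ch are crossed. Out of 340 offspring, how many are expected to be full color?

Cross: C/c^ch × C/c^ch
Allele dominance: C > c^ch > c^h > c
Offspring genotypes: 1 C/C, 2 C/c^ch, 1 c^ch/c^ch
Phenotype counts: 3 full color, 1 chinchilla
full color: 3 out of 4 → fraction 3/4
Expected count = 3/4 × 340 = 255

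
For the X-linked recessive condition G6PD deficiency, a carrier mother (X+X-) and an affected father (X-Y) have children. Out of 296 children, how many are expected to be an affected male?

Cross: X+X- × X-Y
Offspring: 1 X+X-, 1 X+Y, 1 X-X-, 1 X-Y
Probability of an affected male: 1/4
Expected count = 1/4 × 296 = 74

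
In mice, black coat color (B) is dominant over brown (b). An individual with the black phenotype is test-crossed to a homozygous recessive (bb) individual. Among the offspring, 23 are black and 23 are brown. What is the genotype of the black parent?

Test cross: ? × bb
Offspring: 23 black, 23 brown — approximately 1:1.
A 1:1 ratio in a test cross indicates the unknown parent is heterozygous (Bb).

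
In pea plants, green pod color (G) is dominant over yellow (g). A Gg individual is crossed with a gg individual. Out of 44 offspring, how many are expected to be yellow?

Punnett square for Gg × gg:
Offspring genotypes: 2 Gg, 2 gg
green: 2, yellow: 2
yellow: 2 out of 4 → fraction 1/2
Expected count = 1/2 × 44 = 22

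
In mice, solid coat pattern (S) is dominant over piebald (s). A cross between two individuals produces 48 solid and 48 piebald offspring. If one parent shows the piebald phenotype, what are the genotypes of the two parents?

Observed offspring: 48 solid, 48 piebald
The observed ratio simplifies to 1:1. One parent shows piebald, so its genotype must be ss. A 1:1 offspring split requires the other parent to be heterozygous (Ss).
Parent genotypes: ss × Ss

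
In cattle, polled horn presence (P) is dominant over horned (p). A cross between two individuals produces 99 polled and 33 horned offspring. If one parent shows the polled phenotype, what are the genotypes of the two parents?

Observed offspring: 99 polled, 33 horned
The observed ratio simplifies to 3:1. Horned (pp) offspring appear, so each parent must contribute one p allele. The parent stated to show polled carries P, so it is Pp. The other parent is then either Pp or pp: Pp × pp would give a 1:1 split, whereas Pp × Pp gives 3:1 — matching the data. So both parents are heterozygous (Pp × Pp).
Parent genotypes: Pp × Pp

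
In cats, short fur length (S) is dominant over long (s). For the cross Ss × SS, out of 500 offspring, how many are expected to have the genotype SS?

Punnett square for Ss × SS:
Offspring genotypes: 2 SS, 2 Ss
Total offspring: 4
Count with target: 2
Probability: 2/4 = 1/2
Expected count = 1/2 × 500 = 250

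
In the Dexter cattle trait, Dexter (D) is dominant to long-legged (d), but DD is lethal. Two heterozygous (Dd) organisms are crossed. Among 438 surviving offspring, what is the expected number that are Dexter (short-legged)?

Cross: Dd × Dd
Punnett square offspring (before lethality): 1 DD, 2 Dd, 1 dd
The DD genotype is lethal (embryos die); surviving offspring: 2 Dd, 1 dd
Dexter (short-legged): 2 out of 3 → fraction 2/3
Expected count = 2/3 × 438 = 292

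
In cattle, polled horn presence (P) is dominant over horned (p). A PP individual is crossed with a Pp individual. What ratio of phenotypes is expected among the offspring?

Punnett square for PP × Pp:
Offspring genotypes: 2 PP, 2 Pp
polled: 4, horned: 0
Ratio: all polled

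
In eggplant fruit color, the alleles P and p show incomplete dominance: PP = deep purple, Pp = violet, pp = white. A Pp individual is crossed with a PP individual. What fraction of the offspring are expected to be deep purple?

Punnett square for Pp × PP:
Offspring genotypes: 2 PP, 2 Pp
Phenotype counts: 2 deep purple, 2 violet
deep purple: 2 out of 4
Probability: 2/4 = 1/2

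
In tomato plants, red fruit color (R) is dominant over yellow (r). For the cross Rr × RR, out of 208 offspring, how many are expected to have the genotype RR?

Punnett square for Rr × RR:
Offspring genotypes: 2 RR, 2 Rr
Total offspring: 4
Count with target: 2
Probability: 2/4 = 1/2
Expected count = 1/2 × 208 = 104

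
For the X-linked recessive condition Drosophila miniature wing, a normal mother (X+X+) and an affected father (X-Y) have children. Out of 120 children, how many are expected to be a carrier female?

Cross: X+X+ × X-Y
Offspring: 2 X+X-, 2 X+Y
Probability of a carrier female: 2/4 = 1/2
Expected count = 1/2 × 120 = 60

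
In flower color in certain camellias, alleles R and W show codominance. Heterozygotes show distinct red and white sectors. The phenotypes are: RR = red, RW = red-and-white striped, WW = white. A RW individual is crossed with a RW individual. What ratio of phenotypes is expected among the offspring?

Punnett square for RW × RW:
Offspring genotypes: 1 RR, 2 RW, 1 WW
Phenotype counts: 1 red, 2 red-and-white striped, 1 white
Ratio: 1 red : 2 red-and-white striped : 1 white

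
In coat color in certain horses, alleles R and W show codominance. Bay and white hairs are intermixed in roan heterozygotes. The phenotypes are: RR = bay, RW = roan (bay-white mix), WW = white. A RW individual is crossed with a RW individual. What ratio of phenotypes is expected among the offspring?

Punnett square for RW × RW:
Offspring genotypes: 1 RR, 2 RW, 1 WW
Phenotype counts: 1 bay, 2 roan (bay-white mix), 1 white
Ratio: 1 bay : 2 roan (bay-white mix) : 1 white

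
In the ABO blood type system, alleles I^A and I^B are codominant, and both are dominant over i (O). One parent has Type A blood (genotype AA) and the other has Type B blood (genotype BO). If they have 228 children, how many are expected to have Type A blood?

Cross: AA × BO
Possible offspring genotypes: 2 AB, 2 AO
Blood type counts: 2 Type AB, 2 Type A
Probability of Type A: 2/4 = 1/2
Expected count = 1/2 × 228 = 114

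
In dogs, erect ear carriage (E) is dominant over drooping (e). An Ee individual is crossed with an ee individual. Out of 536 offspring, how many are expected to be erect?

Punnett square for Ee × ee:
Offspring genotypes: 2 Ee, 2 ee
erect: 2, drooping: 2
erect: 2 out of 4 → fraction 1/2
Expected count = 1/2 × 536 = 268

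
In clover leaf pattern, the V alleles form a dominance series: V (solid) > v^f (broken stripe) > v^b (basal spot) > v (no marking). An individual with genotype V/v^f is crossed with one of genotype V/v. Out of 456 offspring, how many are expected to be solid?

Cross: V/v^f × V/v
Allele dominance: V > v^f > v^b > v
Offspring genotypes: 1 V/V, 1 V/v, 1 V/v^f, 1 v^f/v
Phenotype counts: 3 solid, 1 broken stripe
solid: 3 out of 4 → fraction 3/4
Expected count = 3/4 × 456 = 342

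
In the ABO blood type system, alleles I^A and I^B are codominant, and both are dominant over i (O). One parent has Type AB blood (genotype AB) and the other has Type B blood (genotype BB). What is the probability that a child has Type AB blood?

Cross: AB × BB
Possible offspring genotypes: 2 AB, 2 BB
Blood type counts: 2 Type AB, 2 Type B
Probability of Type AB: 2/4 = 1/2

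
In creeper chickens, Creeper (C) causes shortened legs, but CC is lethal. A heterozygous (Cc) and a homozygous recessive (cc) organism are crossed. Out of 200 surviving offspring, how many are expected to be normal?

Cross: Cc × cc
Punnett square offspring (before lethality): 2 Cc, 2 cc
No CC offspring are produced in this cross.
normal: 2 out of 4 → fraction 1/2
Expected count = 1/2 × 200 = 100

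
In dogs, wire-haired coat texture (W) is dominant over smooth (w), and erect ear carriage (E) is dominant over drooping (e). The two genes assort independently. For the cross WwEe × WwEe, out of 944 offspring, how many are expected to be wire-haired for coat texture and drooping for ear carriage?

Dihybrid cross WwEe × WwEe — consider each gene separately:
coat texture: Ww × Ww → 1 WW, 2 Ww, 1 ww → 3 W_ : 1 ww (out of 4)
ear carriage: Ee × Ee → 1 EE, 2 Ee, 1 ee → 3 E_ : 1 ee (out of 4)
Looking for: wire-haired (W_) and drooping (ee)
P(wire-haired) = 3/4, P(drooping) = 1/4
P(both) = 3/4 × 1/4 = 3/16
Expected count = 3/16 × 944 = 177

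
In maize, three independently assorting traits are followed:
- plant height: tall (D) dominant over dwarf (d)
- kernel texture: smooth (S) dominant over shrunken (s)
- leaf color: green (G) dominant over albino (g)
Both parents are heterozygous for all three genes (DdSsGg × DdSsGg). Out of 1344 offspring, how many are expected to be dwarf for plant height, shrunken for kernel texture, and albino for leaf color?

Trihybrid cross: DdSsGg × DdSsGg
Each trait segregates independently with a 3:1 phenotypic ratio, so each gene contributes 3/4 (dominant) or 1/4 (recessive).
Target: dwarf (plant height), shrunken (kernel texture), albino (leaf color)
Probability = product of independent per-trait probabilities
= 1/4 × 1/4 × 1/4 = 1/64
Expected count = 1/64 × 1344 = 21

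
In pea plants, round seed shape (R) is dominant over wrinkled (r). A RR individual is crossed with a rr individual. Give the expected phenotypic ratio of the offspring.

Punnett square for RR × rr:
Offspring genotypes: 4 Rr
round: 4, wrinkled: 0
Ratio: all round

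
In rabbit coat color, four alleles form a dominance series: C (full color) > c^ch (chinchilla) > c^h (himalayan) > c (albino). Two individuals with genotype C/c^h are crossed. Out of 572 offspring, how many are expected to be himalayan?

Cross: C/c^h × C/c^h
Allele dominance: C > c^ch > c^h > c
Offspring genotypes: 1 C/C, 2 C/c^h, 1 c^h/c^h
Phenotype counts: 3 full color, 1 himalayan
himalayan: 1 out of 4 → fraction 1/4
Expected count = 1/4 × 572 = 143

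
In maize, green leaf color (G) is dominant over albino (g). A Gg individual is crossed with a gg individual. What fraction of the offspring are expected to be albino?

Punnett square for Gg × gg:
Offspring genotypes: 2 Gg, 2 gg
green: 2, albino: 2
albino: 2 out of 4
Probability: 2/4 = 1/2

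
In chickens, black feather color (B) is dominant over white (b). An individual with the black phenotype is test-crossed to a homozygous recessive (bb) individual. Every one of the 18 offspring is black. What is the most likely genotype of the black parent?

Test cross: ? × bb
All offspring are black.
If the unknown parent were heterozygous (Bb), about half of 18 offspring would be white; none are. The unknown parent is most likely homozygous dominant (BB).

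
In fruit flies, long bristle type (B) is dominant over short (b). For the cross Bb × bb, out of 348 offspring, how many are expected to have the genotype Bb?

Punnett square for Bb × bb:
Offspring genotypes: 2 Bb, 2 bb
Total offspring: 4
Count with target: 2
Probability: 2/4 = 1/2
Expected count = 1/2 × 348 = 174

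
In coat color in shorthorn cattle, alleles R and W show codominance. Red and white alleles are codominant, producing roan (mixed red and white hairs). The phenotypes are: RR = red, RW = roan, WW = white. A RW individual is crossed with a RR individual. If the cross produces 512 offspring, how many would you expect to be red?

Punnett square for RW × RR:
Offspring genotypes: 2 RR, 2 RW
Phenotype counts: 2 red, 2 roan
red: 2 out of 4 → fraction 1/2
Expected count = 1/2 × 512 = 256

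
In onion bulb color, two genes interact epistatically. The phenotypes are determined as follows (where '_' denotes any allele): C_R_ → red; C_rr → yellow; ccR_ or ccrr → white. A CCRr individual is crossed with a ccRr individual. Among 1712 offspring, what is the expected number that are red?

Cross: CCRr × ccRr — consider each gene separately:
C gene: CC × cc → 4 Cc → 4 C_ (out of 4)
R gene: Rr × Rr → 1 RR, 2 Rr, 1 rr → 3 R_ : 1 rr (out of 4)
Genotype classes (out of 4 × 4 = 16): C_R_ = 4×3 = 12; C_rr = 4×1 = 4
Apply the phenotype rules: C_R_ (12) → red; C_rr (4) → yellow
Phenotype counts (out of 16): 12 red, 4 yellow
red: 12 out of 16 → fraction 3/4
Expected count = 3/4 × 1712 = 1284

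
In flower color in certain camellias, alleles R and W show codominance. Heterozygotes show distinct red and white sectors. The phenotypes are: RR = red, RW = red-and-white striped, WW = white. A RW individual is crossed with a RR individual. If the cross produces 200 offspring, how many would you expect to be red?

Punnett square for RW × RR:
Offspring genotypes: 2 RR, 2 RW
Phenotype counts: 2 red, 2 red-and-white striped
red: 2 out of 4 → fraction 1/2
Expected count = 1/2 × 200 = 100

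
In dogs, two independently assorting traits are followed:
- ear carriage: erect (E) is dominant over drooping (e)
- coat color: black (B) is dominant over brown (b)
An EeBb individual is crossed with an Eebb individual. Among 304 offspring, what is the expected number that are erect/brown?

Dihybrid cross EeBb × Eebb — consider each gene separately:
ear carriage: Ee × Ee → 1 EE, 2 Ee, 1 ee → 3 E_ : 1 ee (out of 4)
coat color: Bb × bb → 2 Bb, 2 bb → 2 B_ : 2 bb (out of 4)
Combine (counts out of 4 × 4 = 16): erect/black (E_B_) = 3×2 = 6; erect/brown (E_bb) = 3×2 = 6; drooping/black (eeB_) = 1×2 = 2; drooping/brown (eebb) = 1×2 = 2
Phenotype counts (out of 16): 6 erect/black, 6 erect/brown, 2 drooping/black, 2 drooping/brown
erect/brown: 6 out of 16 → fraction 3/8
Expected count = 3/8 × 304 = 114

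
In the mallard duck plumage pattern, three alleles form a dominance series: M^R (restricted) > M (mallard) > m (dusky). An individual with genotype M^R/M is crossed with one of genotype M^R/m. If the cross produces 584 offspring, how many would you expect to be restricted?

Cross: M^R/M × M^R/m
Allele dominance: M^R > M > m
Offspring genotypes: 1 M^R/M^R, 1 M^R/m, 1 M^R/M, 1 M/m
Phenotype counts: 3 restricted, 1 mallard
restricted: 3 out of 4 → fraction 3/4
Expected count = 3/4 × 584 = 438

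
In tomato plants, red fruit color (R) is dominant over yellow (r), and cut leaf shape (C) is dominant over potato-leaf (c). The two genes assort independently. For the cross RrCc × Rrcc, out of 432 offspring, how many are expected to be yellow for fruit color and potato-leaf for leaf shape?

Dihybrid cross RrCc × Rrcc — consider each gene separately:
fruit color: Rr × Rr → 1 RR, 2 Rr, 1 rr → 3 R_ : 1 rr (out of 4)
leaf shape: Cc × cc → 2 Cc, 2 cc → 2 C_ : 2 cc (out of 4)
Looking for: yellow (rr) and potato-leaf (cc)
P(yellow) = 1/4, P(potato-leaf) = 2/4
P(both) = 1/4 × 2/4 = 2/16 = 1/8
Expected count = 1/8 × 432 = 54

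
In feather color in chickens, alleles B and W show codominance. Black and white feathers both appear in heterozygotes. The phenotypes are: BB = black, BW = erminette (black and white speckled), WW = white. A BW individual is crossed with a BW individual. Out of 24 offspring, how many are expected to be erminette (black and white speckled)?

Punnett square for BW × BW:
Offspring genotypes: 1 BB, 2 BW, 1 WW
Phenotype counts: 1 black, 2 erminette (black and white speckled), 1 white
erminette (black and white speckled): 2 out of 4 → fraction 1/2
Expected count = 1/2 × 24 = 12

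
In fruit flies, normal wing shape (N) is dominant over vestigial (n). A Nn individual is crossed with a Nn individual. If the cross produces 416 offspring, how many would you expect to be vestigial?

Punnett square for Nn × Nn:
Offspring genotypes: 1 NN, 2 Nn, 1 nn
normal: 3, vestigial: 1
vestigial: 1 out of 4 → fraction 1/4
Expected count = 1/4 × 416 = 104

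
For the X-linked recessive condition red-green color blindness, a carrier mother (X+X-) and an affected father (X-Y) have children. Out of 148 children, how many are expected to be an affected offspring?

Cross: X+X- × X-Y
Offspring: 1 X+X-, 1 X+Y, 1 X-X-, 1 X-Y
Probability of an affected offspring: 2/4 = 1/2
Expected count = 1/2 × 148 = 74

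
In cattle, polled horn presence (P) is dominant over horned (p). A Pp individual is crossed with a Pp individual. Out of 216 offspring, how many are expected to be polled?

Punnett square for Pp × Pp:
Offspring genotypes: 1 PP, 2 Pp, 1 pp
polled: 3, horned: 1
polled: 3 out of 4 → fraction 3/4
Expected count = 3/4 × 216 = 162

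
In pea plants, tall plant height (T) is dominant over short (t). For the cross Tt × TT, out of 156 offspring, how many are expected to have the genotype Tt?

Punnett square for Tt × TT:
Offspring genotypes: 2 TT, 2 Tt
Total offspring: 4
Count with target: 2
Probability: 2/4 = 1/2
Expected count = 1/2 × 156 = 78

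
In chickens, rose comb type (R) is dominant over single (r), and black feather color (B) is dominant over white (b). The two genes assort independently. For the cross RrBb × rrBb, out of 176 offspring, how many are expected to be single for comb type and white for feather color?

Dihybrid cross RrBb × rrBb — consider each gene separately:
comb type: Rr × rr → 2 Rr, 2 rr → 2 R_ : 2 rr (out of 4)
feather color: Bb × Bb → 1 BB, 2 Bb, 1 bb → 3 B_ : 1 bb (out of 4)
Looking for: single (rr) and white (bb)
P(single) = 2/4, P(white) = 1/4
P(both) = 2/4 × 1/4 = 2/16 = 1/8
Expected count = 1/8 × 176 = 22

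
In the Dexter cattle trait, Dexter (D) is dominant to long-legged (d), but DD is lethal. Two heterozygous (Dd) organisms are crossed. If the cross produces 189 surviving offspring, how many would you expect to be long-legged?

Cross: Dd × Dd
Punnett square offspring (before lethality): 1 DD, 2 Dd, 1 dd
The DD genotype is lethal (embryos die); surviving offspring: 2 Dd, 1 dd
long-legged: 1 out of 3 → fraction 1/3
Expected count = 1/3 × 189 = 63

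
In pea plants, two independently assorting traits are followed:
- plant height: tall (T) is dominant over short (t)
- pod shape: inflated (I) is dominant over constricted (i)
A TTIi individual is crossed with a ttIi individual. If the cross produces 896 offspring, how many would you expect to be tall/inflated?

Dihybrid cross TTIi × ttIi — consider each gene separately:
plant height: TT × tt → 4 Tt → 4 T_ (out of 4)
pod shape: Ii × Ii → 1 II, 2 Ii, 1 ii → 3 I_ : 1 ii (out of 4)
Combine (counts out of 4 × 4 = 16): tall/inflated (T_I_) = 4×3 = 12; tall/constricted (T_ii) = 4×1 = 4
Phenotype counts (out of 16): 12 tall/inflated, 4 tall/constricted
tall/inflated: 12 out of 16 → fraction 3/4
Expected count = 3/4 × 896 = 672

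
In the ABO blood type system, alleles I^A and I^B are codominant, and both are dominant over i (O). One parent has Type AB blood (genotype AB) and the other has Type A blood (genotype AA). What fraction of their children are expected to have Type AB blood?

Cross: AB × AA
Possible offspring genotypes: 2 AA, 2 AB
Blood type counts: 2 Type A, 2 Type AB
Probability of Type AB: 2/4 = 1/2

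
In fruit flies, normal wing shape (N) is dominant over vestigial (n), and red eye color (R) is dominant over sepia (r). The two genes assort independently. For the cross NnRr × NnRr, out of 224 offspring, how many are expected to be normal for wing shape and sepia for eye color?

Dihybrid cross NnRr × NnRr — consider each gene separately:
wing shape: Nn × Nn → 1 NN, 2 Nn, 1 nn → 3 N_ : 1 nn (out of 4)
eye color: Rr × Rr → 1 RR, 2 Rr, 1 rr → 3 R_ : 1 rr (out of 4)
Looking for: normal (N_) and sepia (rr)
P(normal) = 3/4, P(sepia) = 1/4
P(both) = 3/4 × 1/4 = 3/16
Expected count = 3/16 × 224 = 42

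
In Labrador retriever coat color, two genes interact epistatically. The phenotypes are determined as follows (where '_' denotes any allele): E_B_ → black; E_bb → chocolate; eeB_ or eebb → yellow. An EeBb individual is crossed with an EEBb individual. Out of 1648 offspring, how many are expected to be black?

Cross: EeBb × EEBb — consider each gene separately:
E gene: Ee × EE → 2 EE, 2 Ee → 4 E_ (out of 4)
B gene: Bb × Bb → 1 BB, 2 Bb, 1 bb → 3 B_ : 1 bb (out of 4)
Genotype classes (out of 4 × 4 = 16): E_B_ = 4×3 = 12; E_bb = 4×1 = 4
Apply the phenotype rules: E_B_ (12) → black; E_bb (4) → chocolate
Phenotype counts (out of 16): 12 black, 4 chocolate
black: 12 out of 16 → fraction 3/4
Expected count = 3/4 × 1648 = 1236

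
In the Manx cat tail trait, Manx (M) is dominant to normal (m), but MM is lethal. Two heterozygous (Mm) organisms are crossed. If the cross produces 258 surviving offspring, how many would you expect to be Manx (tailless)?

Cross: Mm × Mm
Punnett square offspring (before lethality): 1 MM, 2 Mm, 1 mm
The MM genotype is lethal (embryos die); surviving offspring: 2 Mm, 1 mm
Manx (tailless): 2 out of 3 → fraction 2/3
Expected count = 2/3 × 258 = 172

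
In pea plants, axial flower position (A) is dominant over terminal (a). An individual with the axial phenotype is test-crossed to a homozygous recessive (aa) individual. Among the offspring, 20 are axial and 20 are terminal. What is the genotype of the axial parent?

Test cross: ? × aa
Offspring: 20 axial, 20 terminal — approximately 1:1.
A 1:1 ratio in a test cross indicates the unknown parent is heterozygous (Aa).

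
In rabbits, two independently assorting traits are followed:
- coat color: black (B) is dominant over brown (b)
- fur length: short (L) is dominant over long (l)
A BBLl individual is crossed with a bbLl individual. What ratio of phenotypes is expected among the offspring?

Dihybrid cross BBLl × bbLl — consider each gene separately:
coat color: BB × bb → 4 Bb → 4 B_ (out of 4)
fur length: Ll × Ll → 1 LL, 2 Ll, 1 ll → 3 L_ : 1 ll (out of 4)
Combine (counts out of 4 × 4 = 16): black/short (B_L_) = 4×3 = 12; black/long (B_ll) = 4×1 = 4
Phenotype counts (out of 16): 12 black/short, 4 black/long
Ratio: 3 black/short : 1 black/long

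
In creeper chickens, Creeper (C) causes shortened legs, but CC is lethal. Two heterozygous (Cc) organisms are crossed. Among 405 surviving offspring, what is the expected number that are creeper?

Cross: Cc × Cc
Punnett square offspring (before lethality): 1 CC, 2 Cc, 1 cc
The CC genotype is lethal (embryos die); surviving offspring: 2 Cc, 1 cc
creeper: 2 out of 3 → fraction 2/3
Expected count = 2/3 × 405 = 270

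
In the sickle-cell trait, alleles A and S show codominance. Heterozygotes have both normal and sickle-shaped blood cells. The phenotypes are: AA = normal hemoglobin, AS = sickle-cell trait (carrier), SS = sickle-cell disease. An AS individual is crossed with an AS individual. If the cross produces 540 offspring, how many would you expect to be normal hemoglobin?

Punnett square for AS × AS:
Offspring genotypes: 1 AA, 2 AS, 1 SS
Phenotype counts: 1 normal hemoglobin, 2 sickle-cell trait (carrier), 1 sickle-cell disease
normal hemoglobin: 1 out of 4 → fraction 1/4
Expected count = 1/4 × 540 = 135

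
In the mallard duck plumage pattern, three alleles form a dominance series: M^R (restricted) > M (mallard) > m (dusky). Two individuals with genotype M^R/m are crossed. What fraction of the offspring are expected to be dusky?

Cross: M^R/m × M^R/m
Allele dominance: M^R > M > m
Offspring genotypes: 1 M^R/M^R, 2 M^R/m, 1 m/m
Phenotype counts: 3 restricted, 1 dusky
dusky: 1 out of 4
Probability: 1/4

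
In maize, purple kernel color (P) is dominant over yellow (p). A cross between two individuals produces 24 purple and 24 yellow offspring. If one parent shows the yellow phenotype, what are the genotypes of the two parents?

Observed offspring: 24 purple, 24 yellow
The observed ratio simplifies to 1:1. One parent shows yellow, so its genotype must be pp. A 1:1 offspring split requires the other parent to be heterozygous (Pp).
Parent genotypes: pp × Pp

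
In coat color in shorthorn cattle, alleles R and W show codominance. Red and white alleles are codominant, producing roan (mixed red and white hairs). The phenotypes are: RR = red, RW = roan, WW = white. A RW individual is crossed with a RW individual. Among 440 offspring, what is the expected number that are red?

Punnett square for RW × RW:
Offspring genotypes: 1 RR, 2 RW, 1 WW
Phenotype counts: 1 red, 2 roan, 1 white
red: 1 out of 4 → fraction 1/4
Expected count = 1/4 × 440 = 110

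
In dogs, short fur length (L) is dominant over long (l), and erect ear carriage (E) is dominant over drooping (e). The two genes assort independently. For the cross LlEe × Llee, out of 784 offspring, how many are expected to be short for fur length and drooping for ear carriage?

Dihybrid cross LlEe × Llee — consider each gene separately:
fur length: Ll × Ll → 1 LL, 2 Ll, 1 ll → 3 L_ : 1 ll (out of 4)
ear carriage: Ee × ee → 2 Ee, 2 ee → 2 E_ : 2 ee (out of 4)
Looking for: short (L_) and drooping (ee)
P(short) = 3/4, P(drooping) = 2/4
P(both) = 3/4 × 2/4 = 6/16 = 3/8
Expected count = 3/8 × 784 = 294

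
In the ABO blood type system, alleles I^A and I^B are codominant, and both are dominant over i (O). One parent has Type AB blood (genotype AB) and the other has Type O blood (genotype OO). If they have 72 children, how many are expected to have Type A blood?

Cross: AB × OO
Possible offspring genotypes: 2 AO, 2 BO
Blood type counts: 2 Type A, 2 Type B
Probability of Type A: 2/4 = 1/2
Expected count = 1/2 × 72 = 36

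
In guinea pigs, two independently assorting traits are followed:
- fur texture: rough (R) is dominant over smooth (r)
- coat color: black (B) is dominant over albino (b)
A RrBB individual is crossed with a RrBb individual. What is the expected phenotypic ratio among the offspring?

Dihybrid cross RrBB × RrBb — consider each gene separately:
fur texture: Rr × Rr → 1 RR, 2 Rr, 1 rr → 3 R_ : 1 rr (out of 4)
coat color: BB × Bb → 2 BB, 2 Bb → 4 B_ (out of 4)
Combine (counts out of 4 × 4 = 16): rough/black (R_B_) = 3×4 = 12; smooth/black (rrB_) = 1×4 = 4
Phenotype counts (out of 16): 12 rough/black, 4 smooth/black
Ratio: 3 rough/black : 1 smooth/black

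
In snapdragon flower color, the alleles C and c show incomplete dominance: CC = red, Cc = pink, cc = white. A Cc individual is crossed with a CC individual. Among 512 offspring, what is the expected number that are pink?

Punnett square for Cc × CC:
Offspring genotypes: 2 CC, 2 Cc
Phenotype counts: 2 red, 2 pink
pink: 2 out of 4 → fraction 1/2
Expected count = 1/2 × 512 = 256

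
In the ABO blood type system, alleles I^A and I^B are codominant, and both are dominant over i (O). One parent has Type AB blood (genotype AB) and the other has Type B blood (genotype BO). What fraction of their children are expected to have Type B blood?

Cross: AB × BO
Possible offspring genotypes: 1 AB, 1 AO, 1 BB, 1 BO
Blood type counts: 1 Type AB, 1 Type A, 2 Type B
Probability of Type B: 2/4 = 1/2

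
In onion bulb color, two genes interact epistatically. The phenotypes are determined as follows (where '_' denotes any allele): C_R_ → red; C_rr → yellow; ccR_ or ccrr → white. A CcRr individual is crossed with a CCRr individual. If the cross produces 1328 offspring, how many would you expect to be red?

Cross: CcRr × CCRr — consider each gene separately:
C gene: Cc × CC → 2 CC, 2 Cc → 4 C_ (out of 4)
R gene: Rr × Rr → 1 RR, 2 Rr, 1 rr → 3 R_ : 1 rr (out of 4)
Genotype classes (out of 4 × 4 = 16): C_R_ = 4×3 = 12; C_rr = 4×1 = 4
Apply the phenotype rules: C_R_ (12) → red; C_rr (4) → yellow
Phenotype counts (out of 16): 12 red, 4 yellow
red: 12 out of 16 → fraction 3/4
Expected count = 3/4 × 1328 = 996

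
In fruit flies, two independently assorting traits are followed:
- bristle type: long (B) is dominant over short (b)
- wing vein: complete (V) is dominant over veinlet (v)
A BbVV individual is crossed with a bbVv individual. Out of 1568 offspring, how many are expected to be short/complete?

Dihybrid cross BbVV × bbVv — consider each gene separately:
bristle type: Bb × bb → 2 Bb, 2 bb → 2 B_ : 2 bb (out of 4)
wing vein: VV × Vv → 2 VV, 2 Vv → 4 V_ (out of 4)
Combine (counts out of 4 × 4 = 16): long/complete (B_V_) = 2×4 = 8; short/complete (bbV_) = 2×4 = 8
Phenotype counts (out of 16): 8 long/complete, 8 short/complete
short/complete: 8 out of 16 → fraction 1/2
Expected count = 1/2 × 1568 = 784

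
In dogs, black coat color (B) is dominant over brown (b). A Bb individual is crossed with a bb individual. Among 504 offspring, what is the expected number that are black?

Punnett square for Bb × bb:
Offspring genotypes: 2 Bb, 2 bb
black: 2, brown: 2
black: 2 out of 4 → fraction 1/2
Expected count = 1/2 × 504 = 252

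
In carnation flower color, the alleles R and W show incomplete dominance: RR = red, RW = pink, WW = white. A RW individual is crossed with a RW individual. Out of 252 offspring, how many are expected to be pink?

Punnett square for RW × RW:
Offspring genotypes: 1 RR, 2 RW, 1 WW
Phenotype counts: 1 red, 2 pink, 1 white
pink: 2 out of 4 → fraction 1/2
Expected count = 1/2 × 252 = 126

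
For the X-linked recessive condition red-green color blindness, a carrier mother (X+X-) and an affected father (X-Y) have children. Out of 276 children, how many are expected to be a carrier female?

Cross: X+X- × X-Y
Offspring: 1 X+X-, 1 X+Y, 1 X-X-, 1 X-Y
Probability of a carrier female: 1/4
Expected count = 1/4 × 276 = 69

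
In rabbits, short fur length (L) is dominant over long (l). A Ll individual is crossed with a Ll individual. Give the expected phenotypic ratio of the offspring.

Punnett square for Ll × Ll:
Offspring genotypes: 1 LL, 2 Ll, 1 ll
short: 3, long: 1
Ratio: 3:1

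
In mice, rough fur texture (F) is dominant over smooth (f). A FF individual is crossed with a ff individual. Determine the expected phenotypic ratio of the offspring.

Punnett square for FF × ff:
Offspring genotypes: 4 Ff
rough: 4, smooth: 0
Ratio: all rough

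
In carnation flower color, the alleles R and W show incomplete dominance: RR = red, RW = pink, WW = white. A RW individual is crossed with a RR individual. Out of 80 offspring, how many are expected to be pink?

Punnett square for RW × RR:
Offspring genotypes: 2 RR, 2 RW
Phenotype counts: 2 red, 2 pink
pink: 2 out of 4 → fraction 1/2
Expected count = 1/2 × 80 = 40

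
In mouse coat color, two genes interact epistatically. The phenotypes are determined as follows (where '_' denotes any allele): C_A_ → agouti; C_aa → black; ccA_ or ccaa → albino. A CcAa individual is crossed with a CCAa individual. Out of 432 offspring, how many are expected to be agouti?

Cross: CcAa × CCAa — consider each gene separately:
C gene: Cc × CC → 2 CC, 2 Cc → 4 C_ (out of 4)
A gene: Aa × Aa → 1 AA, 2 Aa, 1 aa → 3 A_ : 1 aa (out of 4)
Genotype classes (out of 4 × 4 = 16): C_A_ = 4×3 = 12; C_aa = 4×1 = 4
Apply the phenotype rules: C_A_ (12) → agouti; C_aa (4) → black
Phenotype counts (out of 16): 12 agouti, 4 black
agouti: 12 out of 16 → fraction 3/4
Expected count = 3/4 × 432 = 324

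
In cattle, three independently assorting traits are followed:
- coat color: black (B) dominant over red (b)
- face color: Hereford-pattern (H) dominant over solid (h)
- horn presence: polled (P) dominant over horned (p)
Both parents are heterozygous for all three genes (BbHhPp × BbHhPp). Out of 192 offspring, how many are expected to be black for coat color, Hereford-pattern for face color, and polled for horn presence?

Trihybrid cross: BbHhPp × BbHhPp
Each trait segregates independently with a 3:1 phenotypic ratio, so each gene contributes 3/4 (dominant) or 1/4 (recessive).
Target: black (coat color), Hereford-pattern (face color), polled (horn presence)
Probability = product of independent per-trait probabilities
= 3/4 × 3/4 × 3/4 = 27/64
Expected count = 27/64 × 192 = 81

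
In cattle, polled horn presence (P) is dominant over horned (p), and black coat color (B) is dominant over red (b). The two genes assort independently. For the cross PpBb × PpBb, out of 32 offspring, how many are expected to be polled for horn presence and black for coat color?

Dihybrid cross PpBb × PpBb — consider each gene separately:
horn presence: Pp × Pp → 1 PP, 2 Pp, 1 pp → 3 P_ : 1 pp (out of 4)
coat color: Bb × Bb → 1 BB, 2 Bb, 1 bb → 3 B_ : 1 bb (out of 4)
Looking for: polled (P_) and black (B_)
P(polled) = 3/4, P(black) = 3/4
P(both) = 3/4 × 3/4 = 9/16
Expected count = 9/16 × 32 = 18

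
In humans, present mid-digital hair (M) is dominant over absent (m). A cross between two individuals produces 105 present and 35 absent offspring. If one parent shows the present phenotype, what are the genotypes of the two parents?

Observed offspring: 105 present, 35 absent
The observed ratio simplifies to 3:1. Absent (mm) offspring appear, so each parent must contribute one m allele. The parent stated to show present carries M, so it is Mm. The other parent is then either Mm or mm: Mm × mm would give a 1:1 split, whereas Mm × Mm gives 3:1 — matching the data. So both parents are heterozygous (Mm × Mm).
Parent genotypes: Mm × Mm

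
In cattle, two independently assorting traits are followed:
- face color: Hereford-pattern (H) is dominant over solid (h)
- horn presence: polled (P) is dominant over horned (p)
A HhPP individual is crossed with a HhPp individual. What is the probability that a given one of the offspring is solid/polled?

Dihybrid cross HhPP × HhPp — consider each gene separately:
face color: Hh × Hh → 1 HH, 2 Hh, 1 hh → 3 H_ : 1 hh (out of 4)
horn presence: PP × Pp → 2 PP, 2 Pp → 4 P_ (out of 4)
Combine (counts out of 4 × 4 = 16): Hereford-pattern/polled (H_P_) = 3×4 = 12; solid/polled (hhP_) = 1×4 = 4
Phenotype counts (out of 16): 12 Hereford-pattern/polled, 4 solid/polled
solid/polled: 4 out of 16
Probability: 4/16 = 1/4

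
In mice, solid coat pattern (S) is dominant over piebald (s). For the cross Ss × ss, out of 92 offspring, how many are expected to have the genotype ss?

Punnett square for Ss × ss:
Offspring genotypes: 2 Ss, 2 ss
Total offspring: 4
Count with target: 2
Probability: 2/4 = 1/2
Expected count = 1/2 × 92 = 46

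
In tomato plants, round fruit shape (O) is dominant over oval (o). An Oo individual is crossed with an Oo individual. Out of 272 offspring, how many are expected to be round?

Punnett square for Oo × Oo:
Offspring genotypes: 1 OO, 2 Oo, 1 oo
round: 3, oval: 1
round: 3 out of 4 → fraction 3/4
Expected count = 3/4 × 272 = 204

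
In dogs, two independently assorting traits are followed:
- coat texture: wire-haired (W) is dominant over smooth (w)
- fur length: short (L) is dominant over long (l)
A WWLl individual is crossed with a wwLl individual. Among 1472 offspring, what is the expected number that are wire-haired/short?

Dihybrid cross WWLl × wwLl — consider each gene separately:
coat texture: WW × ww → 4 Ww → 4 W_ (out of 4)
fur length: Ll × Ll → 1 LL, 2 Ll, 1 ll → 3 L_ : 1 ll (out of 4)
Combine (counts out of 4 × 4 = 16): wire-haired/short (W_L_) = 4×3 = 12; wire-haired/long (W_ll) = 4×1 = 4
Phenotype counts (out of 16): 12 wire-haired/short, 4 wire-haired/long
wire-haired/short: 12 out of 16 → fraction 3/4
Expected count = 3/4 × 1472 = 1104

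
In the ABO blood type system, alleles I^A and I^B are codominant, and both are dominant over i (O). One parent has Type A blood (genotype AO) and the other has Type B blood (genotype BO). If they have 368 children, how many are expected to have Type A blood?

Cross: AO × BO
Possible offspring genotypes: 1 AB, 1 AO, 1 BO, 1 OO
Blood type counts: 1 Type AB, 1 Type A, 1 Type B, 1 Type O
Probability of Type A: 1/4
Expected count = 1/4 × 368 = 92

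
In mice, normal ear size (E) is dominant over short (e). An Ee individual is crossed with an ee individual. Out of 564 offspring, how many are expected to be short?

Punnett square for Ee × ee:
Offspring genotypes: 2 Ee, 2 ee
normal: 2, short: 2
short: 2 out of 4 → fraction 1/2
Expected count = 1/2 × 564 = 282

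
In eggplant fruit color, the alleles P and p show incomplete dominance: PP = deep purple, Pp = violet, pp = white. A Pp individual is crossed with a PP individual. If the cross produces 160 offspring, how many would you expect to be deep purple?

Punnett square for Pp × PP:
Offspring genotypes: 2 PP, 2 Pp
Phenotype counts: 2 deep purple, 2 violet
deep purple: 2 out of 4 → fraction 1/2
Expected count = 1/2 × 160 = 80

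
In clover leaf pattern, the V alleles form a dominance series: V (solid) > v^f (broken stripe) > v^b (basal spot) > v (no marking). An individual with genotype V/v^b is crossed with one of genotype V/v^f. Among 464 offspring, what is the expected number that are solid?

Cross: V/v^b × V/v^f
Allele dominance: V > v^f > v^b > v
Offspring genotypes: 1 V/V, 1 V/v^f, 1 V/v^b, 1 v^f/v^b
Phenotype counts: 3 solid, 1 broken stripe
solid: 3 out of 4 → fraction 3/4
Expected count = 3/4 × 464 = 348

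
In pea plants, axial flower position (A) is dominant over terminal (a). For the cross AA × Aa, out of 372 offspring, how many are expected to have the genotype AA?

Punnett square for AA × Aa:
Offspring genotypes: 2 AA, 2 Aa
Total offspring: 4
Count with target: 2
Probability: 2/4 = 1/2
Expected count = 1/2 × 372 = 186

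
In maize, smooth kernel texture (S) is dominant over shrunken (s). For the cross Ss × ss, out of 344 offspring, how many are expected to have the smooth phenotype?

Punnett square for Ss × ss:
Offspring genotypes: 2 Ss, 2 ss
Total offspring: 4
Count with target: 2
Probability: 2/4 = 1/2
Expected count = 1/2 × 344 = 172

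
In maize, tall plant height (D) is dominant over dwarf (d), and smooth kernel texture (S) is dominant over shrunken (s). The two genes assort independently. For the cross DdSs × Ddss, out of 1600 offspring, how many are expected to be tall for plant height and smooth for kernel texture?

Dihybrid cross DdSs × Ddss — consider each gene separately:
plant height: Dd × Dd → 1 DD, 2 Dd, 1 dd → 3 D_ : 1 dd (out of 4)
kernel texture: Ss × ss → 2 Ss, 2 ss → 2 S_ : 2 ss (out of 4)
Looking for: tall (D_) and smooth (S_)
P(tall) = 3/4, P(smooth) = 2/4
P(both) = 3/4 × 2/4 = 6/16 = 3/8
Expected count = 3/8 × 1600 = 600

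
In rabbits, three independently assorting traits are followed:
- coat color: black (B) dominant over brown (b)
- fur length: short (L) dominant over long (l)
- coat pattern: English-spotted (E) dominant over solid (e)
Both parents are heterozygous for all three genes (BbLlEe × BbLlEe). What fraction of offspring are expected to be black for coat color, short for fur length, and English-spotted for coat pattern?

Trihybrid cross: BbLlEe × BbLlEe
Each trait segregates independently with a 3:1 phenotypic ratio, so each gene contributes 3/4 (dominant) or 1/4 (recessive).
Target: black (coat color), short (fur length), English-spotted (coat pattern)
Probability = product of independent per-trait probabilities
= 3/4 × 3/4 × 3/4 = 27/64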